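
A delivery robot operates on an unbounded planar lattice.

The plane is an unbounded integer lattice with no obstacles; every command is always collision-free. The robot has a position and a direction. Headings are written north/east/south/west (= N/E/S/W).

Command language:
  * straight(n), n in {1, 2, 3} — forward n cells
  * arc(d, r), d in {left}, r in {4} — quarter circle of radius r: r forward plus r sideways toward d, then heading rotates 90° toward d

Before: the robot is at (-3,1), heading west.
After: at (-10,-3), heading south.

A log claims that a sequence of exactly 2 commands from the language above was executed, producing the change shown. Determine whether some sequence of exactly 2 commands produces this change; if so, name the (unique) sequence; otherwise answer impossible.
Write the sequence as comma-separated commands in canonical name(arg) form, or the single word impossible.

straight(3), arc(left, 4)

key: cell and facing (now S) both changed — the 2 commands mix motion and turning
from: at (-3,1), heading west
[1] after straight(3): at (-6,1), heading west
[2] after arc(left, 4): at (-10,-3), heading south
no other 2-command option fits: unique.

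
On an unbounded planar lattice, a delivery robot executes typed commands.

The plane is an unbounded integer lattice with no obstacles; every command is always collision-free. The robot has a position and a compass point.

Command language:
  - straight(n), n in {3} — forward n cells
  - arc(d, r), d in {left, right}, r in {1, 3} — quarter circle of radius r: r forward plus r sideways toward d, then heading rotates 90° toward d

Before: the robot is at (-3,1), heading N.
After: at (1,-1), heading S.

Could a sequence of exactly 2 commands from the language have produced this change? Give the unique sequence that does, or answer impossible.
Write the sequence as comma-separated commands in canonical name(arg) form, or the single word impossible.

arc(right, 1), arc(right, 3)

key: position moved to (1,-1) AND the heading swung to S — translation plus rotation needed
t0: at (-3,1), heading N
[1] after arc(right, 1): at (-2,2), heading E
[2] after arc(right, 3): at (1,-1), heading S
all 25 alternatives checked — unique.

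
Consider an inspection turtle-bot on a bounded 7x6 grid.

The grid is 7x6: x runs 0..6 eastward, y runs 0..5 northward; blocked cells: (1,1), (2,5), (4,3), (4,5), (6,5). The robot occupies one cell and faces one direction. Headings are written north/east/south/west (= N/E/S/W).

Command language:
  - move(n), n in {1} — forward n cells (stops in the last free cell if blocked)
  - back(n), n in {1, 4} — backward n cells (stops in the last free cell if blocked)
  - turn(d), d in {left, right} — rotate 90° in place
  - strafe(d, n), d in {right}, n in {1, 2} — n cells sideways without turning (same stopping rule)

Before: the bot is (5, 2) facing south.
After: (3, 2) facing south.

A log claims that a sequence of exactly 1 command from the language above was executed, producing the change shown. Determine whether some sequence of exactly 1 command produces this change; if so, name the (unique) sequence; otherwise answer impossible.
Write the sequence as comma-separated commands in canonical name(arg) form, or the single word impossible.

strafe(right, 2)

key: still facing S — the one step turns nothing
from: (5, 2) facing south
step 1 (strafe(right, 2)): (3, 2) facing south
all 7 alternatives checked — unique.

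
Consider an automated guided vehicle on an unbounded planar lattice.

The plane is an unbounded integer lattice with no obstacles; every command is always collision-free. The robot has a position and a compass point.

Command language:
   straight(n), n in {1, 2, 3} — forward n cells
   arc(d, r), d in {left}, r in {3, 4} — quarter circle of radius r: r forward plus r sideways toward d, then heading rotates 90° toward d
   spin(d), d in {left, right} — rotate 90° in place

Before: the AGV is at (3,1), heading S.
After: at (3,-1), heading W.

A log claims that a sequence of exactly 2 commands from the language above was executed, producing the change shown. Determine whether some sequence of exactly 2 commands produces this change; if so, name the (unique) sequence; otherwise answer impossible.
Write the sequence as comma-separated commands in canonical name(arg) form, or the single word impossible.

key: position moved to (3,-1) AND the heading swung to W — translation plus rotation needed
start: at (3,1), heading S
t=1 straight(2) ⇒ at (3,-1), heading S
t=2 spin(right) ⇒ at (3,-1), heading W
no rival 2-sequence matches.

straight(2), spin(right)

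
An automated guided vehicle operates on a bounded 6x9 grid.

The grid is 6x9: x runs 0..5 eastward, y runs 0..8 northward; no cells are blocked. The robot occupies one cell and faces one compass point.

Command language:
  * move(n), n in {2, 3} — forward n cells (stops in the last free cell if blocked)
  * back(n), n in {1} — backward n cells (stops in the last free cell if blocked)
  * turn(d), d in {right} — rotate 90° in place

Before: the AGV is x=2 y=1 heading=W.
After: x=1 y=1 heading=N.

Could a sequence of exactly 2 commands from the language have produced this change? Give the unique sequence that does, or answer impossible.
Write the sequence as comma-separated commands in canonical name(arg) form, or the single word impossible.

all 16 sequences checked — none match.

impossible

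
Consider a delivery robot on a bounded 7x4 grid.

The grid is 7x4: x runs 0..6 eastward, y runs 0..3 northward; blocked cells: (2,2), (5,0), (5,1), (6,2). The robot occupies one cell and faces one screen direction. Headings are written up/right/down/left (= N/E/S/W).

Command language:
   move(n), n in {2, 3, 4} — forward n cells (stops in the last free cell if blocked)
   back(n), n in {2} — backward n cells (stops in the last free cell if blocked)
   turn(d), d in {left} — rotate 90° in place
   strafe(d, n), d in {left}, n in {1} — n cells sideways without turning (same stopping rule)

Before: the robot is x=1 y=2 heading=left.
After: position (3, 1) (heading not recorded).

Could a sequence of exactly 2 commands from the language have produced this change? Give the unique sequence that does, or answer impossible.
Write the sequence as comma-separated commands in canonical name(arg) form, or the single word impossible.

strafe(left, 1), back(2)

key: order matters: swapping strafe(left, 1) and back(2) lands elsewhere
begin: x=1 y=2 heading=left
1. strafe(left, 1) → x=1 y=1 heading=left
2. back(2) → x=3 y=1 heading=left
uniquely the one of 36 2-step routes that fits.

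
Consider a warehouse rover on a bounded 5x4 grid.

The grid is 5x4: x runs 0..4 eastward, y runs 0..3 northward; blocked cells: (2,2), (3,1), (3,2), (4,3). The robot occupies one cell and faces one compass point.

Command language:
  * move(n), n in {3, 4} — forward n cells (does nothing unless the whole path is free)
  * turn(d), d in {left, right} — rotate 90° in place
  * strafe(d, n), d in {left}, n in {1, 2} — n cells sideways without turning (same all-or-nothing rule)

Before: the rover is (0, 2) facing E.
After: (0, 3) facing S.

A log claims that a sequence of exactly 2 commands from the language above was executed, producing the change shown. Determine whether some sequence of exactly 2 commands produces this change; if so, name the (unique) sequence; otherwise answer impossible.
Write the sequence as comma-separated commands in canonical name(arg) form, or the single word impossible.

strafe(left, 1), turn(right)

key: running turn(right) before strafe(left, 1) would end elsewhere — order is forced
t0: (0, 2) facing E
1. strafe(left, 1) → (0, 3) facing E
2. turn(right) → (0, 3) facing S
no rival 2-sequence matches.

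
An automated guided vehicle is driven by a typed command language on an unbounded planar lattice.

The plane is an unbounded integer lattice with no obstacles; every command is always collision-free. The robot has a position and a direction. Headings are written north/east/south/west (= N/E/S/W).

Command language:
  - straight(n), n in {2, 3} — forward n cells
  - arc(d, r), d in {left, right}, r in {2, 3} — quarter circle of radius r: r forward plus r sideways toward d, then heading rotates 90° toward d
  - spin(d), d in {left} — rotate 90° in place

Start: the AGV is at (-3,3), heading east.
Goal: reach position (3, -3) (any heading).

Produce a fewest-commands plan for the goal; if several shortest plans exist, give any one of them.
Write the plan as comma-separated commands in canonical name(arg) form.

arc(right, 3), arc(left, 3)

initial: at (-3,3), heading east
t=1 arc(right, 3) ⇒ at (0,0), heading south
t=2 arc(left, 3) ⇒ at (3,-3), heading east
nothing shorter than 2 reaches the goal.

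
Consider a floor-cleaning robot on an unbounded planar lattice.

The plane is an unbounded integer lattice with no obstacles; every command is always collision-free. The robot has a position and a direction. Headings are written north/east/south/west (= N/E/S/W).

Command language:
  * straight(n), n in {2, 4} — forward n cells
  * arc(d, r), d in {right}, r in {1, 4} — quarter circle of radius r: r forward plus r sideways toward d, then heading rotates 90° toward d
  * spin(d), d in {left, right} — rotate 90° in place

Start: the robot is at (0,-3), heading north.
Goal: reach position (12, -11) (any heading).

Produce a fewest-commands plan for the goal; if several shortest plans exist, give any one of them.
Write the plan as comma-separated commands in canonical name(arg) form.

start: at (0,-3), heading north
t=1 spin(right) ⇒ at (0,-3), heading east
t=2 straight(4) ⇒ at (4,-3), heading east
t=3 straight(4) ⇒ at (8,-3), heading east
t=4 arc(right, 4) ⇒ at (12,-7), heading south
t=5 straight(4) ⇒ at (12,-11), heading south
shorter routes all fall short; 5 is best.

spin(right), straight(4), straight(4), arc(right, 4), straight(4)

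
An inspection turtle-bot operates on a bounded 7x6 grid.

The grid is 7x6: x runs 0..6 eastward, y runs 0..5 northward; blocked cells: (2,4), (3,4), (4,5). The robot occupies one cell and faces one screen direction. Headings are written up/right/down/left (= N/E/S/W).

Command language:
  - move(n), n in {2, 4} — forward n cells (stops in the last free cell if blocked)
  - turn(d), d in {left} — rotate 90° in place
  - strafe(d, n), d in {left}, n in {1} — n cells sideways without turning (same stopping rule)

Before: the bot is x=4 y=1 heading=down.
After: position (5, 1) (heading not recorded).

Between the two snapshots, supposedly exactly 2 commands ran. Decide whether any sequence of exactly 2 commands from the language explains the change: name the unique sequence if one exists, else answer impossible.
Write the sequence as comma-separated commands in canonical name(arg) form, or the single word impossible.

strafe(left, 1), turn(left)

key: order matters: swapping strafe(left, 1) and turn(left) lands elsewhere
t0: x=4 y=1 heading=down
t=1 strafe(left, 1) ⇒ x=5 y=1 heading=down
t=2 turn(left) ⇒ x=5 y=1 heading=right
no other 2-command option fits: unique.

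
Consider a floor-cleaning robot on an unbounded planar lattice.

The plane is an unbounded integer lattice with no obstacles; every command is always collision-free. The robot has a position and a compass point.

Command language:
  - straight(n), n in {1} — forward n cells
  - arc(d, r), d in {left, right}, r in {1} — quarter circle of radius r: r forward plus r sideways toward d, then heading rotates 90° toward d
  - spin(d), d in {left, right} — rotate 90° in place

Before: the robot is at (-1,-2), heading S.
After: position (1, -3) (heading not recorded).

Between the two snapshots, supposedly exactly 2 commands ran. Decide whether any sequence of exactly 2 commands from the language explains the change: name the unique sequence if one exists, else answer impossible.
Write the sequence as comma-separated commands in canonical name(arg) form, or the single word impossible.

key: running straight(1) before arc(left, 1) would end elsewhere — order is forced
initial: at (-1,-2), heading S
t=1 arc(left, 1) ⇒ at (0,-3), heading E
t=2 straight(1) ⇒ at (1,-3), heading E
no other 2-command option fits: unique.

arc(left, 1), straight(1)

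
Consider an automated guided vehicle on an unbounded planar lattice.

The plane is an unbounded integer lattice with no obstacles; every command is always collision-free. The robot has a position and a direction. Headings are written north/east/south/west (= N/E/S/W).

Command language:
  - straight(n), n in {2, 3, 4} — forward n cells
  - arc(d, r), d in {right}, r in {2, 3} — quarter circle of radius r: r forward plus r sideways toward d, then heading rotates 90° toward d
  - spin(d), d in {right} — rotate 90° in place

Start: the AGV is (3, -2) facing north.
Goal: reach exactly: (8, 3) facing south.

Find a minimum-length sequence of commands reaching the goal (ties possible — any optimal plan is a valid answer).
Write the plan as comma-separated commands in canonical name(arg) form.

t0: (3, -2) facing north
[1] after straight(4): (3, 2) facing north
[2] after arc(right, 3): (6, 5) facing east
[3] after arc(right, 2): (8, 3) facing south
minimal: 3 command(s), checked below 3.

straight(4), arc(right, 3), arc(right, 2)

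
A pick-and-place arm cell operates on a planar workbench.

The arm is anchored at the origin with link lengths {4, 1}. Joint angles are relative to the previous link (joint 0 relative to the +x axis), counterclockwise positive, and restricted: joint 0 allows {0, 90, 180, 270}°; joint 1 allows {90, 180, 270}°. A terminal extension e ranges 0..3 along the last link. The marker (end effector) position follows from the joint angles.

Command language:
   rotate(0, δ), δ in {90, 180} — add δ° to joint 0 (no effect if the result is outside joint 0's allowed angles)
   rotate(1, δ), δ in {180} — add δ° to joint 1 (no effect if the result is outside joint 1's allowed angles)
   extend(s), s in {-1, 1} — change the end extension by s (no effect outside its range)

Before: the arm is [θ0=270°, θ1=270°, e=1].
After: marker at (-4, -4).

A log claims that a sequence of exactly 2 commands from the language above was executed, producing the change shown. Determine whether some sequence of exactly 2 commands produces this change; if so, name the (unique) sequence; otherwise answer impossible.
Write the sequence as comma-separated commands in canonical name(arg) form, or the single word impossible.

extend(1), extend(1)

from: [θ0=270°, θ1=270°, e=1]
[1] after extend(1): [θ0=270°, θ1=270°, e=2]
[2] after extend(1): [θ0=270°, θ1=270°, e=3]
no rival 2-sequence matches.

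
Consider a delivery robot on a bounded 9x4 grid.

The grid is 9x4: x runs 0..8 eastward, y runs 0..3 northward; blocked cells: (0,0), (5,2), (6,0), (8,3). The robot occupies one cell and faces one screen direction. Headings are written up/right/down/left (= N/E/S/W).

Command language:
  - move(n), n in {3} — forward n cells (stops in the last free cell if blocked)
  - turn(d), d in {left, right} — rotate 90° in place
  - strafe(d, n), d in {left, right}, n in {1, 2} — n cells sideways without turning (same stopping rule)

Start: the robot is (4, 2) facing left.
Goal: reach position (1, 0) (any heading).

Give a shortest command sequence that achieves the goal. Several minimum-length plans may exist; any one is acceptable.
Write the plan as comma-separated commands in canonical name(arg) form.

from: (4, 2) facing left
step 1 (move(3)): (1, 2) facing left
step 2 (strafe(left, 2)): (1, 0) facing left
shorter routes all fall short; 2 is best.

move(3), strafe(left, 2)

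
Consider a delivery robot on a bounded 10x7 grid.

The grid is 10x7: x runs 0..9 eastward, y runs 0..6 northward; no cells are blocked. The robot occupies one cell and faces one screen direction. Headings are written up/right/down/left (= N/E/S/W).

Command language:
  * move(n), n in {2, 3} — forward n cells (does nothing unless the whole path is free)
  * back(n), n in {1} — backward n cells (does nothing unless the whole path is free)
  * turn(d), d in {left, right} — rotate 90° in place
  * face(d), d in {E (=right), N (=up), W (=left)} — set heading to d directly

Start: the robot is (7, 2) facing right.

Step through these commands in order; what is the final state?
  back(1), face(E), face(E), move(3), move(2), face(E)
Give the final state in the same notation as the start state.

(9, 2) facing right

initial: (7, 2) facing right
1. back(1) → (6, 2) facing right
2. face(E) → (6, 2) facing right
3. face(E) → (6, 2) facing right
4. move(3) → (9, 2) facing right
5. move(2) → (9, 2) facing right
6. face(E) → (9, 2) facing right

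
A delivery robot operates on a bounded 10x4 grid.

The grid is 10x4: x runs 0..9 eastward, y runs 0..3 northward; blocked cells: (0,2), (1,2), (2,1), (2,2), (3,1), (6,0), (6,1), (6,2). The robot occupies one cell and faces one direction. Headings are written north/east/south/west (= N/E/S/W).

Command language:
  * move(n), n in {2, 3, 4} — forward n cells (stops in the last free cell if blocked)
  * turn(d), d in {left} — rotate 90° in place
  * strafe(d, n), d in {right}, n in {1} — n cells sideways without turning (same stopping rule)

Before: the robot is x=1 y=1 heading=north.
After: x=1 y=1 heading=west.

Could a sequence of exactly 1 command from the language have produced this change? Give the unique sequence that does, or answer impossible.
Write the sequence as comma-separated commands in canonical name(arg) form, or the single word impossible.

key: (1,1) unchanged — the single command moves nothing
initial: x=1 y=1 heading=north
1. turn(left) → x=1 y=1 heading=west
no other 1-command option fits: unique.

turn(left)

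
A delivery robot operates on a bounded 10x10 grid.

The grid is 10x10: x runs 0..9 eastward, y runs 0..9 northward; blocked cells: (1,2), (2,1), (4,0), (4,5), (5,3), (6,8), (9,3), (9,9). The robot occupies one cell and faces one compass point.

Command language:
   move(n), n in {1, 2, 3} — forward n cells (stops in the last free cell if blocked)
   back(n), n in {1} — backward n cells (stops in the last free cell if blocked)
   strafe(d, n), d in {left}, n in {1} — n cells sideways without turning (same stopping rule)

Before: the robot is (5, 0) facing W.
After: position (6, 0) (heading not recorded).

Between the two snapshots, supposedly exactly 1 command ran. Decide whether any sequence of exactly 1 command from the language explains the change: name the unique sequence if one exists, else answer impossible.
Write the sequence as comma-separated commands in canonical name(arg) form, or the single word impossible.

t0: (5, 0) facing W
[1] after back(1): (6, 0) facing W
all 5 alternatives checked — unique.

back(1)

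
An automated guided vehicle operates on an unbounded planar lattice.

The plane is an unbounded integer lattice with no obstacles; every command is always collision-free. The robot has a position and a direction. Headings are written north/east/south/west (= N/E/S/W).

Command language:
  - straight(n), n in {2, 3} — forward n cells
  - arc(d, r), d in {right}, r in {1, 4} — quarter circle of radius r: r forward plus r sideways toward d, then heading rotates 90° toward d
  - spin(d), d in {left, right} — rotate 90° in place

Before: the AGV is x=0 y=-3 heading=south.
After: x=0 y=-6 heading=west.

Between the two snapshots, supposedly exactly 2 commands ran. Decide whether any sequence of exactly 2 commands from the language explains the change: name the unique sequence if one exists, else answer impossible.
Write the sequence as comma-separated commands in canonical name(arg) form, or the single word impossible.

key: running spin(right) before straight(3) would end elsewhere — order is forced
begin: x=0 y=-3 heading=south
[1] after straight(3): x=0 y=-6 heading=south
[2] after spin(right): x=0 y=-6 heading=west
no rival 2-sequence matches.

straight(3), spin(right)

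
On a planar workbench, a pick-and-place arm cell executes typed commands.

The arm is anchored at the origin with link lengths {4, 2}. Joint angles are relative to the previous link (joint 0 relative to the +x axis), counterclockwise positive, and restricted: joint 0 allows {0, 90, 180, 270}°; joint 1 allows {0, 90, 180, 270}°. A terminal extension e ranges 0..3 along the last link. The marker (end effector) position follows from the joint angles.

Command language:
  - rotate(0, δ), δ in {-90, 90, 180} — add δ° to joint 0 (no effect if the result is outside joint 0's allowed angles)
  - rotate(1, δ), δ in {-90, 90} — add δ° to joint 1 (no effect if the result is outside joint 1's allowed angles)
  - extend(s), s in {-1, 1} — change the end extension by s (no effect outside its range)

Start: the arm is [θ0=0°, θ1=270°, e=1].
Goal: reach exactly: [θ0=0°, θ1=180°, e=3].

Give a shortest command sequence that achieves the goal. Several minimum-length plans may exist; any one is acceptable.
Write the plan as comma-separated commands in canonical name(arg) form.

rotate(1, -90), extend(1), extend(1)

from: [θ0=0°, θ1=270°, e=1]
t=1 rotate(1, -90) ⇒ [θ0=0°, θ1=180°, e=1]
t=2 extend(1) ⇒ [θ0=0°, θ1=180°, e=2]
t=3 extend(1) ⇒ [θ0=0°, θ1=180°, e=3]
no 2-step plan works, so 3 is optimal.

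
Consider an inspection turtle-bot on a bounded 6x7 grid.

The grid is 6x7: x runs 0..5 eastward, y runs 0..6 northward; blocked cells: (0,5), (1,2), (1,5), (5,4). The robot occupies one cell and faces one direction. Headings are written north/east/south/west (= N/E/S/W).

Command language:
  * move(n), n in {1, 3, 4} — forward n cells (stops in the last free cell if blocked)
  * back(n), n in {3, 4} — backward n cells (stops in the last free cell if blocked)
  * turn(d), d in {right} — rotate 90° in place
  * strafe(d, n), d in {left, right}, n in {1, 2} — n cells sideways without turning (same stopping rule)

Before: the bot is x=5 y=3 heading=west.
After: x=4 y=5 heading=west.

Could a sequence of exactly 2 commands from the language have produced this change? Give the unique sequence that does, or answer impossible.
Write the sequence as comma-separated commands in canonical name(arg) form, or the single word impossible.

move(1), strafe(right, 2)

key: order matters: swapping move(1) and strafe(right, 2) lands elsewhere
t0: x=5 y=3 heading=west
[1] after move(1): x=4 y=3 heading=west
[2] after strafe(right, 2): x=4 y=5 heading=west
all 100 alternatives checked — unique.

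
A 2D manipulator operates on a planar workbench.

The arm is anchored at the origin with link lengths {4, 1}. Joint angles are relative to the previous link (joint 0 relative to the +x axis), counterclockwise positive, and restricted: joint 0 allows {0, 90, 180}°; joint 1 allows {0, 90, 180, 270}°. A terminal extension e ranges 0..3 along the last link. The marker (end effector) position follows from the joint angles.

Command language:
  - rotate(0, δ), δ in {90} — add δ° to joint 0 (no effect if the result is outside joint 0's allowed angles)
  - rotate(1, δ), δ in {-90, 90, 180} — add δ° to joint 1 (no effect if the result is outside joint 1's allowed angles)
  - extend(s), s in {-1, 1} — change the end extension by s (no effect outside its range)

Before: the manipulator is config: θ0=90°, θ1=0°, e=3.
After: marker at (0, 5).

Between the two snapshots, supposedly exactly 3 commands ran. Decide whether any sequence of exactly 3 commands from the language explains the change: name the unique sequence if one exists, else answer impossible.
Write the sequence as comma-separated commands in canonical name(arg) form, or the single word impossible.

from: config: θ0=90°, θ1=0°, e=3
t=1 extend(-1) ⇒ config: θ0=90°, θ1=0°, e=2
t=2 extend(-1) ⇒ config: θ0=90°, θ1=0°, e=1
t=3 extend(-1) ⇒ config: θ0=90°, θ1=0°, e=0
all 216 alternatives checked — unique.

extend(-1), extend(-1), extend(-1)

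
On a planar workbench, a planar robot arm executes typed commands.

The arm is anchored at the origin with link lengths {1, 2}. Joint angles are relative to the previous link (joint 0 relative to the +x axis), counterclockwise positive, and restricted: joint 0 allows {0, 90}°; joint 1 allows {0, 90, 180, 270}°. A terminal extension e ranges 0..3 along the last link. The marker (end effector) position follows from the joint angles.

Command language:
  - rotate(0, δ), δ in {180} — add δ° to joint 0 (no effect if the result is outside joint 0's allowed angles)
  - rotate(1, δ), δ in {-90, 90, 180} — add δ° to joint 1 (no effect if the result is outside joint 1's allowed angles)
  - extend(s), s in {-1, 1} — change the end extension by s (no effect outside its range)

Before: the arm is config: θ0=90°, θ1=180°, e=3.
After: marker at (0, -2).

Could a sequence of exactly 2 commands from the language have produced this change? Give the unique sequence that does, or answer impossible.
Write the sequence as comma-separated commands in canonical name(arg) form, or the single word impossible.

extend(-1), extend(-1)

t0: config: θ0=90°, θ1=180°, e=3
[1] after extend(-1): config: θ0=90°, θ1=180°, e=2
[2] after extend(-1): config: θ0=90°, θ1=180°, e=1
no rival 2-sequence matches.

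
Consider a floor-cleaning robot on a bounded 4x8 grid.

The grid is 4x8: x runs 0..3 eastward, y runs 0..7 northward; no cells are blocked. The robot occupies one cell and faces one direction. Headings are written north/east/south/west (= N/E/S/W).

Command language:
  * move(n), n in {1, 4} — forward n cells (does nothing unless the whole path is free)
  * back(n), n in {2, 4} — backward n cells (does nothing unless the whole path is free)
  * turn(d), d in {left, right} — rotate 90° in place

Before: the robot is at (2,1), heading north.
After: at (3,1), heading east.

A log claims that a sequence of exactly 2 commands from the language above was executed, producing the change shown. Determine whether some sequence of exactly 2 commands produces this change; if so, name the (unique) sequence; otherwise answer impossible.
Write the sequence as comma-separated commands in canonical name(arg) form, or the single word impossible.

key: position moved to (3,1) AND the heading swung to E — translation plus rotation needed
t0: at (2,1), heading north
step 1 (turn(right)): at (2,1), heading east
step 2 (move(1)): at (3,1), heading east
uniquely the one of 36 2-step routes that fits.

turn(right), move(1)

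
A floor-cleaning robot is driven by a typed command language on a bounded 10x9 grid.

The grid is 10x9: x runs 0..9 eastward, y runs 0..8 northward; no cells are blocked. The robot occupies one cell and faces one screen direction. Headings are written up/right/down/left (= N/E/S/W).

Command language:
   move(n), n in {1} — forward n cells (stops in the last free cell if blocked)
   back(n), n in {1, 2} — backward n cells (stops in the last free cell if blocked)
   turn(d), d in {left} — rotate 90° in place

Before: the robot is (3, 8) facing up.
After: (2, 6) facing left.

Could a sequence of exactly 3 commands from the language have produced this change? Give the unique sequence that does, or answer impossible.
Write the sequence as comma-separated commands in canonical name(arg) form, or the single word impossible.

key: order matters: swapping back(2) and move(1) lands elsewhere
initial: (3, 8) facing up
[1] after back(2): (3, 6) facing up
[2] after turn(left): (3, 6) facing left
[3] after move(1): (2, 6) facing left
no rival 3-sequence matches.

back(2), turn(left), move(1)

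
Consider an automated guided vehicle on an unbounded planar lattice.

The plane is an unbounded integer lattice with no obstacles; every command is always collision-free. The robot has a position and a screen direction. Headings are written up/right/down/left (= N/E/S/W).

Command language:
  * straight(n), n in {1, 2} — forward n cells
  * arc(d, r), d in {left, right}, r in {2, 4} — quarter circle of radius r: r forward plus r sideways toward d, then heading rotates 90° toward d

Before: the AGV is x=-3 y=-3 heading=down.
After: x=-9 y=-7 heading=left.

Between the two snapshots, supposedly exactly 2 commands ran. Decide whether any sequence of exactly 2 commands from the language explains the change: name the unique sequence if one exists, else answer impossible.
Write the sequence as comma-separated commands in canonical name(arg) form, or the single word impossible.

arc(right, 4), straight(2)

key: running straight(2) before arc(right, 4) would end elsewhere — order is forced
from: x=-3 y=-3 heading=down
step 1 (arc(right, 4)): x=-7 y=-7 heading=left
step 2 (straight(2)): x=-9 y=-7 heading=left
no other 2-command option fits: unique.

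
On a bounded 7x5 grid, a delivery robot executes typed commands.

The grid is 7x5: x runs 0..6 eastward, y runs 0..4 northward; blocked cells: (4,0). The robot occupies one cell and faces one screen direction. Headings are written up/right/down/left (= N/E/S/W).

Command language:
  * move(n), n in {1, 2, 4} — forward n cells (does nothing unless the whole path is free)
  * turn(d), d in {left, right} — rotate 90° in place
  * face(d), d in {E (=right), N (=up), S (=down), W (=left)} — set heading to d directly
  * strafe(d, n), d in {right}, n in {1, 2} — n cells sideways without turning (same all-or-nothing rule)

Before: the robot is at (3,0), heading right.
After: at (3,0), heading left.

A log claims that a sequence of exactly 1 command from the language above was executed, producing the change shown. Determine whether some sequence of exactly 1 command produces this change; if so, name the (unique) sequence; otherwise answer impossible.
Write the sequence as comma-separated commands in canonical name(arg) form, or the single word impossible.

key: parked at (3,0) the whole time — nothing moves the robot
start: at (3,0), heading right
1. face(W) → at (3,0), heading left
no other 1-command option fits: unique.

face(W)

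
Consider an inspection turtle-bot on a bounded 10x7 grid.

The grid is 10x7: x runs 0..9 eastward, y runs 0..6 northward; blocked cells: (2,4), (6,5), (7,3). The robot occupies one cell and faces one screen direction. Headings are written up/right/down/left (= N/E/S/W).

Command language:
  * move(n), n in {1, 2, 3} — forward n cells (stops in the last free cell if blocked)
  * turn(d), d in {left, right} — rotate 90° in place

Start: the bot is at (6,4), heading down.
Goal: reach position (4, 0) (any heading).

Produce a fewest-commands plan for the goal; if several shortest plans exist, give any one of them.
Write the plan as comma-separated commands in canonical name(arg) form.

move(3), move(3), turn(right), move(2)

from: at (6,4), heading down
t=1 move(3) ⇒ at (6,1), heading down
t=2 move(3) ⇒ at (6,0), heading down
t=3 turn(right) ⇒ at (6,0), heading left
t=4 move(2) ⇒ at (4,0), heading left
shorter routes all fall short; 4 is best.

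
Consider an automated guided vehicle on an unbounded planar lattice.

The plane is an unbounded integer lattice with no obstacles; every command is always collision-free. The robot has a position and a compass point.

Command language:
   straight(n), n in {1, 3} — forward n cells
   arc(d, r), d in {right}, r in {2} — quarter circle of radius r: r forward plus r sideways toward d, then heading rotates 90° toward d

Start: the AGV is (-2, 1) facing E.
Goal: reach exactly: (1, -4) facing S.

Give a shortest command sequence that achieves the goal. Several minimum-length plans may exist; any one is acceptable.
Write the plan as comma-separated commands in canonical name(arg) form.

straight(1), arc(right, 2), straight(3)

initial: (-2, 1) facing E
[1] after straight(1): (-1, 1) facing E
[2] after arc(right, 2): (1, -1) facing S
[3] after straight(3): (1, -4) facing S
nothing shorter than 3 reaches the goal.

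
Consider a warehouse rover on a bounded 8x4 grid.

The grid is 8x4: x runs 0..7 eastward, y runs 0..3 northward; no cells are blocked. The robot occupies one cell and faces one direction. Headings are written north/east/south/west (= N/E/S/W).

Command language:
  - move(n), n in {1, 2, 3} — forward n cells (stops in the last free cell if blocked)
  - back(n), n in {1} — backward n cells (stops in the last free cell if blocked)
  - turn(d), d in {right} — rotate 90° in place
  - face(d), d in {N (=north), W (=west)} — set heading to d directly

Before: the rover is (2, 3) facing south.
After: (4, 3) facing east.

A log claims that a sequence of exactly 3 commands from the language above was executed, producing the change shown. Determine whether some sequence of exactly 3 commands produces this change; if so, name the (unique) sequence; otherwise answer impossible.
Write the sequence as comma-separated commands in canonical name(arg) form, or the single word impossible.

key: position moved to (4,3) AND the heading swung to E — translation plus rotation needed
from: (2, 3) facing south
[1] after face(N): (2, 3) facing north
[2] after turn(right): (2, 3) facing east
[3] after move(2): (4, 3) facing east
no rival 3-sequence matches.

face(N), turn(right), move(2)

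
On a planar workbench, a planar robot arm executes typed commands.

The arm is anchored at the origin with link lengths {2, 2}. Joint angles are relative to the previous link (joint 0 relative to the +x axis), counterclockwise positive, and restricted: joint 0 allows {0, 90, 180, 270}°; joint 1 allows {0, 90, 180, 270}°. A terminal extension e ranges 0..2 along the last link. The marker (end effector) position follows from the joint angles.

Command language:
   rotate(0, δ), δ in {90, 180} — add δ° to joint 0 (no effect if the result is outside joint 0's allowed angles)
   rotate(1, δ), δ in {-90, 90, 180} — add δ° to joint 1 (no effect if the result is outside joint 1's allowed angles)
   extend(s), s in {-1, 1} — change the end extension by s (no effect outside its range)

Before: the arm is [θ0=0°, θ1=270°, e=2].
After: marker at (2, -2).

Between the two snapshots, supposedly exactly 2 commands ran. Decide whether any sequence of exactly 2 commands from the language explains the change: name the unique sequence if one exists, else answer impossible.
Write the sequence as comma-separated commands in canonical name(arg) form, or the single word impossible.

t0: [θ0=0°, θ1=270°, e=2]
[1] after extend(-1): [θ0=0°, θ1=270°, e=1]
[2] after extend(-1): [θ0=0°, θ1=270°, e=0]
no other 2-command option fits: unique.

extend(-1), extend(-1)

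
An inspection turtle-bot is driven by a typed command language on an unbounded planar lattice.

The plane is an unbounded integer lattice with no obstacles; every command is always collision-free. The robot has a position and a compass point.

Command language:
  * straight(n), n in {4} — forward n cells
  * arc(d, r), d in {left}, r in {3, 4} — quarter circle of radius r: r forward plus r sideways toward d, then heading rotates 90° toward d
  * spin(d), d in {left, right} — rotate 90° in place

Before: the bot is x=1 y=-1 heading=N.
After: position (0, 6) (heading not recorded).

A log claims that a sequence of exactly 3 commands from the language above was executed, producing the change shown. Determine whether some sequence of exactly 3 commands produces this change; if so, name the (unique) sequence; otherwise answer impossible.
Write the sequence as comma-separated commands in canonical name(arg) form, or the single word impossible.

spin(right), arc(left, 3), arc(left, 4)

key: running arc(left, 4) before spin(right) would end elsewhere — order is forced
start: x=1 y=-1 heading=N
t=1 spin(right) ⇒ x=1 y=-1 heading=E
t=2 arc(left, 3) ⇒ x=4 y=2 heading=N
t=3 arc(left, 4) ⇒ x=0 y=6 heading=W
all 125 alternatives checked — unique.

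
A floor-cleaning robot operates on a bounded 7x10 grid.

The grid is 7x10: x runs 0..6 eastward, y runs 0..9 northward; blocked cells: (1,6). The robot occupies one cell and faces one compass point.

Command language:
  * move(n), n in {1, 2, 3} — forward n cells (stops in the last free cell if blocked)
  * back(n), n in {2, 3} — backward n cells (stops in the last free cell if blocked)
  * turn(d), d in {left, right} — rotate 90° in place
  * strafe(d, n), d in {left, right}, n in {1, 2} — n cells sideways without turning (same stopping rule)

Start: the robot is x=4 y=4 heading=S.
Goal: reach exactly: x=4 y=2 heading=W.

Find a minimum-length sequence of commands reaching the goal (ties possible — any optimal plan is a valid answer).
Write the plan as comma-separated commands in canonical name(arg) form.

initial: x=4 y=4 heading=S
[1] after move(2): x=4 y=2 heading=S
[2] after turn(right): x=4 y=2 heading=W
no 1-step plan works, so 2 is optimal.

move(2), turn(right)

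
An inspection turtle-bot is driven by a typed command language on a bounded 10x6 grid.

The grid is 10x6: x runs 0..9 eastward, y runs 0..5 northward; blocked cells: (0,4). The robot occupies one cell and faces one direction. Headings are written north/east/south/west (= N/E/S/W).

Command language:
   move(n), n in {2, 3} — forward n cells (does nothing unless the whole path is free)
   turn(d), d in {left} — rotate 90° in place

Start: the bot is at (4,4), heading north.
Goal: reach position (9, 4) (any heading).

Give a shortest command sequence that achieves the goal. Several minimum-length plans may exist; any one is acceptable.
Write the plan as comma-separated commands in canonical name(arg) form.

begin: at (4,4), heading north
1. turn(left) → at (4,4), heading west
2. turn(left) → at (4,4), heading south
3. turn(left) → at (4,4), heading east
4. move(3) → at (7,4), heading east
5. move(2) → at (9,4), heading east
minimal: 5 command(s), checked below 5.

turn(left), turn(left), turn(left), move(3), move(2)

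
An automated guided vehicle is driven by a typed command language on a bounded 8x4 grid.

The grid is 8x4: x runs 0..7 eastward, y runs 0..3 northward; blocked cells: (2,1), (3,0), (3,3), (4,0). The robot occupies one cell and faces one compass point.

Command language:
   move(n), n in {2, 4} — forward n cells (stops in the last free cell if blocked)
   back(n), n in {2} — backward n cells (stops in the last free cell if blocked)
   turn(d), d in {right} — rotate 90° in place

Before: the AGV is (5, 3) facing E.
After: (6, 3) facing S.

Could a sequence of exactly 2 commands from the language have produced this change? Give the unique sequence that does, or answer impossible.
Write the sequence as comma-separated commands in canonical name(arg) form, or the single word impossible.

impossible

every 2-command combo misses the target.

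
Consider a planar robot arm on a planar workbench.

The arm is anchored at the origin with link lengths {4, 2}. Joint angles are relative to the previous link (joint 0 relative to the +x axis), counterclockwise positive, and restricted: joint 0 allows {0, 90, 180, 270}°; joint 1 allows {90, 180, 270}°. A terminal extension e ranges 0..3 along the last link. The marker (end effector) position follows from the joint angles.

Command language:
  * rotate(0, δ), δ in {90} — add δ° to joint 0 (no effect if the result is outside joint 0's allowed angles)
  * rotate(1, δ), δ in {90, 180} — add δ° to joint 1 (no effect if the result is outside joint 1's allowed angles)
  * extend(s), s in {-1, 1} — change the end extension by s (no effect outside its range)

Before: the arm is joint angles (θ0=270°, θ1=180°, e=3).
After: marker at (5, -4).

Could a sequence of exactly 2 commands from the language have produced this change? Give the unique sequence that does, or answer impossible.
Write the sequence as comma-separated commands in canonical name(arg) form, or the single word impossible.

rotate(1, 90), rotate(1, 180)

key: order matters: swapping rotate(1, 90) and rotate(1, 180) lands elsewhere
from: joint angles (θ0=270°, θ1=180°, e=3)
t=1 rotate(1, 90) ⇒ joint angles (θ0=270°, θ1=270°, e=3)
t=2 rotate(1, 180) ⇒ joint angles (θ0=270°, θ1=90°, e=3)
uniquely the one of 25 2-step routes that fits.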